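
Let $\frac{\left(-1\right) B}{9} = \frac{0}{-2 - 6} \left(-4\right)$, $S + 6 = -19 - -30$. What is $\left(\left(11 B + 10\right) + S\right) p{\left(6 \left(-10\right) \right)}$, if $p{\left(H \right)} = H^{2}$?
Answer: $54000$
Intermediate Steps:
$S = 5$ ($S = -6 - -11 = -6 + \left(-19 + 30\right) = -6 + 11 = 5$)
$B = 0$ ($B = - 9 \frac{0}{-2 - 6} \left(-4\right) = - 9 \frac{0}{-8} \left(-4\right) = - 9 \cdot 0 \left(- \frac{1}{8}\right) \left(-4\right) = - 9 \cdot 0 \left(-4\right) = \left(-9\right) 0 = 0$)
$\left(\left(11 B + 10\right) + S\right) p{\left(6 \left(-10\right) \right)} = \left(\left(11 \cdot 0 + 10\right) + 5\right) \left(6 \left(-10\right)\right)^{2} = \left(\left(0 + 10\right) + 5\right) \left(-60\right)^{2} = \left(10 + 5\right) 3600 = 15 \cdot 3600 = 54000$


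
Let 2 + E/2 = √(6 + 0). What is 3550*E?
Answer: -14200 + 7100*√6 ≈ 3191.4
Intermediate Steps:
E = -4 + 2*√6 (E = -4 + 2*√(6 + 0) = -4 + 2*√6 ≈ 0.89898)
3550*E = 3550*(-4 + 2*√6) = -14200 + 7100*√6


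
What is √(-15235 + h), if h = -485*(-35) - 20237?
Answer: I*√18497 ≈ 136.0*I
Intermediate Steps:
h = -3262 (h = 16975 - 20237 = -3262)
√(-15235 + h) = √(-15235 - 3262) = √(-18497) = I*√18497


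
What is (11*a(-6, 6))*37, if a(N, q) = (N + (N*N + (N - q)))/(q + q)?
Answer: 1221/2 ≈ 610.50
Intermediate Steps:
a(N, q) = (N**2 - q + 2*N)/(2*q) (a(N, q) = (N + (N**2 + (N - q)))/((2*q)) = (N + (N + N**2 - q))*(1/(2*q)) = (N**2 - q + 2*N)*(1/(2*q)) = (N**2 - q + 2*N)/(2*q))
(11*a(-6, 6))*37 = (11*((1/2)*((-6)**2 - 1*6 + 2*(-6))/6))*37 = (11*((1/2)*(1/6)*(36 - 6 - 12)))*37 = (11*((1/2)*(1/6)*18))*37 = (11*(3/2))*37 = (33/2)*37 = 1221/2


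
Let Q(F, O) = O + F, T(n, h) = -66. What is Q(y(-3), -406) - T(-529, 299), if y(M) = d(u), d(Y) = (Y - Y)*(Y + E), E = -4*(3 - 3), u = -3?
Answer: -340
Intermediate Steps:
E = 0 (E = -4*0 = 0)
d(Y) = 0 (d(Y) = (Y - Y)*(Y + 0) = 0*Y = 0)
y(M) = 0
Q(F, O) = F + O
Q(y(-3), -406) - T(-529, 299) = (0 - 406) - 1*(-66) = -406 + 66 = -340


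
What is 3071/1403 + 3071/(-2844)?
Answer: 4425311/3990132 ≈ 1.1091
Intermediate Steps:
3071/1403 + 3071/(-2844) = 3071*(1/1403) + 3071*(-1/2844) = 3071/1403 - 3071/2844 = 4425311/3990132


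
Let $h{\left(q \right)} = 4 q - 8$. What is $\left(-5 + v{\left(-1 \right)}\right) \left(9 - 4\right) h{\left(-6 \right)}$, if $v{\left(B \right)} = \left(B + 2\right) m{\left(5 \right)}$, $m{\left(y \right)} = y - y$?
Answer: $800$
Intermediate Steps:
$m{\left(y \right)} = 0$
$v{\left(B \right)} = 0$ ($v{\left(B \right)} = \left(B + 2\right) 0 = \left(2 + B\right) 0 = 0$)
$h{\left(q \right)} = -8 + 4 q$
$\left(-5 + v{\left(-1 \right)}\right) \left(9 - 4\right) h{\left(-6 \right)} = \left(-5 + 0\right) \left(9 - 4\right) \left(-8 + 4 \left(-6\right)\right) = \left(-5\right) 5 \left(-8 - 24\right) = \left(-25\right) \left(-32\right) = 800$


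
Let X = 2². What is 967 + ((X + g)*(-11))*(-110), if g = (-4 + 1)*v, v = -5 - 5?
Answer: 42107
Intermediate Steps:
v = -10
X = 4
g = 30 (g = (-4 + 1)*(-10) = -3*(-10) = 30)
967 + ((X + g)*(-11))*(-110) = 967 + ((4 + 30)*(-11))*(-110) = 967 + (34*(-11))*(-110) = 967 - 374*(-110) = 967 + 41140 = 42107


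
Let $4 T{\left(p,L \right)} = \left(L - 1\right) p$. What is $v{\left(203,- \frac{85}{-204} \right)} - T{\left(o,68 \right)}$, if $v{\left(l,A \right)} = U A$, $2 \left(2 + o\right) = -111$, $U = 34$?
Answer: $\frac{23455}{24} \approx 977.29$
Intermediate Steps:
$o = - \frac{115}{2}$ ($o = -2 + \frac{1}{2} \left(-111\right) = -2 - \frac{111}{2} = - \frac{115}{2} \approx -57.5$)
$T{\left(p,L \right)} = \frac{p \left(-1 + L\right)}{4}$ ($T{\left(p,L \right)} = \frac{\left(L - 1\right) p}{4} = \frac{\left(-1 + L\right) p}{4} = \frac{p \left(-1 + L\right)}{4}$)
$v{\left(l,A \right)} = 34 A$
$v{\left(203,- \frac{85}{-204} \right)} - T{\left(o,68 \right)} = 34 \left(- \frac{85}{-204}\right) - \frac{1}{4} \left(- \frac{115}{2}\right) \left(-1 + 68\right) = 34 \left(\left(-85\right) \left(- \frac{1}{204}\right)\right) - \frac{1}{4} \left(- \frac{115}{2}\right) 67 = 34 \cdot \frac{5}{12} - - \frac{7705}{8} = \frac{85}{6} + \frac{7705}{8} = \frac{23455}{24}$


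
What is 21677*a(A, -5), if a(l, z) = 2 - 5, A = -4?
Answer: -65031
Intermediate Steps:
a(l, z) = -3
21677*a(A, -5) = 21677*(-3) = -65031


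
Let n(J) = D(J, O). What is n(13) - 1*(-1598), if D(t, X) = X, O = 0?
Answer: 1598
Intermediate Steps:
n(J) = 0
n(13) - 1*(-1598) = 0 - 1*(-1598) = 0 + 1598 = 1598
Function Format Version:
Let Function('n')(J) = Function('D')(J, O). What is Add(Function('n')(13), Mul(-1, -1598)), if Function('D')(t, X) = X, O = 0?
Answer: 1598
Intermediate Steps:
Function('n')(J) = 0
Add(Function('n')(13), Mul(-1, -1598)) = Add(0, Mul(-1, -1598)) = Add(0, 1598) = 1598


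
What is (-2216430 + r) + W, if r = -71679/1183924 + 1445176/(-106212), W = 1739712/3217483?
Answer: -224186921172652341174685/101147157130432476 ≈ -2.2164e+6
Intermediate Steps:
W = 1739712/3217483 (W = 1739712*(1/3217483) = 1739712/3217483 ≈ 0.54071)
r = -429647930143/31436733972 (r = -71679*1/1183924 + 1445176*(-1/106212) = -71679/1183924 - 361294/26553 = -429647930143/31436733972 ≈ -13.667)
(-2216430 + r) + W = (-2216430 - 429647930143/31436733972) + 1739712/3217483 = -69677749925490103/31436733972 + 1739712/3217483 = -224186921172652341174685/101147157130432476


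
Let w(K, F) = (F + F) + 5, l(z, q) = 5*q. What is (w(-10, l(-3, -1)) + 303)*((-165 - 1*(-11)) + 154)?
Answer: 0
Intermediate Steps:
w(K, F) = 5 + 2*F (w(K, F) = 2*F + 5 = 5 + 2*F)
(w(-10, l(-3, -1)) + 303)*((-165 - 1*(-11)) + 154) = ((5 + 2*(5*(-1))) + 303)*((-165 - 1*(-11)) + 154) = ((5 + 2*(-5)) + 303)*((-165 + 11) + 154) = ((5 - 10) + 303)*(-154 + 154) = (-5 + 303)*0 = 298*0 = 0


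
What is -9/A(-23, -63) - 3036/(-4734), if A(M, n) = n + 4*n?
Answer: 18499/27615 ≈ 0.66989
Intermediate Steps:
A(M, n) = 5*n
-9/A(-23, -63) - 3036/(-4734) = -9/(5*(-63)) - 3036/(-4734) = -9/(-315) - 3036*(-1/4734) = -9*(-1/315) + 506/789 = 1/35 + 506/789 = 18499/27615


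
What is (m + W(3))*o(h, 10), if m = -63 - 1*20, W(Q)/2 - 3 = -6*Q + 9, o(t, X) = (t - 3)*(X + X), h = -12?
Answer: 28500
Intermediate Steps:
o(t, X) = 2*X*(-3 + t) (o(t, X) = (-3 + t)*(2*X) = 2*X*(-3 + t))
W(Q) = 24 - 12*Q (W(Q) = 6 + 2*(-6*Q + 9) = 6 + 2*(9 - 6*Q) = 6 + (18 - 12*Q) = 24 - 12*Q)
m = -83 (m = -63 - 20 = -83)
(m + W(3))*o(h, 10) = (-83 + (24 - 12*3))*(2*10*(-3 - 12)) = (-83 + (24 - 36))*(2*10*(-15)) = (-83 - 12)*(-300) = -95*(-300) = 28500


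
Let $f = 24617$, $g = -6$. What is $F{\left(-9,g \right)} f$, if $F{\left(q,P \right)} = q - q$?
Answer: $0$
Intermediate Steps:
$F{\left(q,P \right)} = 0$
$F{\left(-9,g \right)} f = 0 \cdot 24617 = 0$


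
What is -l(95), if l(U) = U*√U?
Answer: -95*√95 ≈ -925.95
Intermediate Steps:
l(U) = U^(3/2)
-l(95) = -95^(3/2) = -95*√95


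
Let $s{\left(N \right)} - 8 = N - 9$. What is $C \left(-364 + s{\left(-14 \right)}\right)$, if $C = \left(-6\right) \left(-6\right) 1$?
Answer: $-13644$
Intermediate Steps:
$s{\left(N \right)} = -1 + N$ ($s{\left(N \right)} = 8 + \left(N - 9\right) = 8 + \left(-9 + N\right) = -1 + N$)
$C = 36$ ($C = 36 \cdot 1 = 36$)
$C \left(-364 + s{\left(-14 \right)}\right) = 36 \left(-364 - 15\right) = 36 \left(-379\right) = -13644$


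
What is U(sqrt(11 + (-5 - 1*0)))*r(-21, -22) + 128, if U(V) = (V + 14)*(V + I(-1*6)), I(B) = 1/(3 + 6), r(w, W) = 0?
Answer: 128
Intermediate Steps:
I(B) = 1/9
U(V) = (14 + V)*(1/9 + V) (U(V) = (V + 14)*(V + 1/9) = (14 + V)*(1/9 + V))
U(sqrt(11 + (-5 - 1*0)))*r(-21, -22) + 128 = (14/9 + (sqrt(11 + (-5 - 1*0)))**2 + 127*sqrt(11 + (-5 - 1*0))/9)*0 + 128 = (14/9 + (sqrt(11 + (-5 + 0)))**2 + 127*sqrt(11 + (-5 + 0))/9)*0 + 128 = (14/9 + (sqrt(11 - 5))**2 + 127*sqrt(11 - 5)/9)*0 + 128 = (14/9 + (sqrt(6))**2 + 127*sqrt(6)/9)*0 + 128 = (14/9 + 6 + 127*sqrt(6)/9)*0 + 128 = (68/9 + 127*sqrt(6)/9)*0 + 128 = 0 + 128 = 128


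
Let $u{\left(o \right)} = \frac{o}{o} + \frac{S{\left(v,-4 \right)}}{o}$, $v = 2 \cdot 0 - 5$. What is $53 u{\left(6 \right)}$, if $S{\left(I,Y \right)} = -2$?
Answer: $\frac{106}{3} \approx 35.333$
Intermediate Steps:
$v = -5$ ($v = 0 - 5 = -5$)
$u{\left(o \right)} = 1 - \frac{2}{o}$ ($u{\left(o \right)} = \frac{o}{o} - \frac{2}{o} = 1 - \frac{2}{o}$)
$53 u{\left(6 \right)} = 53 \frac{-2 + 6}{6} = 53 \cdot \frac{1}{6} \cdot 4 = 53 \cdot \frac{2}{3} = \frac{106}{3}$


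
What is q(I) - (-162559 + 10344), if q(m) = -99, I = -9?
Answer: 152116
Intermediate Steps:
q(I) - (-162559 + 10344) = -99 - (-162559 + 10344) = -99 - 1*(-152215) = -99 + 152215 = 152116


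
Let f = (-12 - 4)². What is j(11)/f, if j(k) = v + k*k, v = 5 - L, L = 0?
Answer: 63/128 ≈ 0.49219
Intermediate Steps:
v = 5 (v = 5 - 1*0 = 5 + 0 = 5)
j(k) = 5 + k² (j(k) = 5 + k*k = 5 + k²)
f = 256 (f = (-16)² = 256)
j(11)/f = (5 + 11²)/256 = (5 + 121)*(1/256) = 126*(1/256) = 63/128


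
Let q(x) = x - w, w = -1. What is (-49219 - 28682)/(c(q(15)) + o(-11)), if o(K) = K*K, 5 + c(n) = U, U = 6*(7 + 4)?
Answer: -77901/182 ≈ -428.03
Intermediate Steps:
U = 66 (U = 6*11 = 66)
q(x) = 1 + x (q(x) = x - 1*(-1) = x + 1 = 1 + x)
c(n) = 61 (c(n) = -5 + 66 = 61)
o(K) = K²
(-49219 - 28682)/(c(q(15)) + o(-11)) = (-49219 - 28682)/(61 + (-11)²) = -77901/(61 + 121) = -77901/182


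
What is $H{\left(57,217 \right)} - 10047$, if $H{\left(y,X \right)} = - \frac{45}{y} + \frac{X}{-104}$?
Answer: $- \frac{19858555}{1976} \approx -10050.0$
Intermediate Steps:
$H{\left(y,X \right)} = - \frac{45}{y} - \frac{X}{104}$ ($H{\left(y,X \right)} = - \frac{45}{y} + X \left(- \frac{1}{104}\right) = - \frac{45}{y} - \frac{X}{104}$)
$H{\left(57,217 \right)} - 10047 = \left(- \frac{45}{57} - \frac{217}{104}\right) - 10047 = \left(\left(-45\right) \frac{1}{57} - \frac{217}{104}\right) - 10047 = \left(- \frac{15}{19} - \frac{217}{104}\right) - 10047 = - \frac{5683}{1976} - 10047 = - \frac{19858555}{1976}$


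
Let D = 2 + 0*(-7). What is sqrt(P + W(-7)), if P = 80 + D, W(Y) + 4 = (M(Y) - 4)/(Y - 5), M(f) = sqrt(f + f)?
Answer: sqrt(2820 - 3*I*sqrt(14))/6 ≈ 8.8506 - 0.017615*I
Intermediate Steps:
M(f) = sqrt(2)*sqrt(f) (M(f) = sqrt(2*f) = sqrt(2)*sqrt(f))
W(Y) = -4 + (-4 + sqrt(2)*sqrt(Y))/(-5 + Y) (W(Y) = -4 + (sqrt(2)*sqrt(Y) - 4)/(Y - 5) = -4 + (-4 + sqrt(2)*sqrt(Y))/(-5 + Y))
D = 2 (D = 2 + 0 = 2)
P = 82 (P = 80 + 2 = 82)
sqrt(P + W(-7)) = sqrt(82 + (16 - 4*(-7) + sqrt(2)*sqrt(-7))/(-5 - 7)) = sqrt(82 + (16 + 28 + sqrt(2)*(I*sqrt(7)))/(-12)) = sqrt(82 - (16 + 28 + I*sqrt(14))/12) = sqrt(82 - (44 + I*sqrt(14))/12) = sqrt(82 + (-11/3 - I*sqrt(14)/12)) = sqrt(235/3 - I*sqrt(14)/12)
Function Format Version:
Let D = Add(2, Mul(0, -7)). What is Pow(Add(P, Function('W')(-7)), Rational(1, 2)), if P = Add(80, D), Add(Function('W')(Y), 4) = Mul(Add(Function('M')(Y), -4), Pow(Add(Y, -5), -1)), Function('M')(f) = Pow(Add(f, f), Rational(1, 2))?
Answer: Mul(Rational(1, 6), Pow(Add(2820, Mul(-3, I, Pow(14, Rational(1, 2)))), Rational(1, 2))) ≈ Add(8.8506, Mul(-0.017615, I))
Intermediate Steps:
Function('M')(f) = Mul(Pow(2, Rational(1, 2)), Pow(f, Rational(1, 2))) (Function('M')(f) = Pow(Mul(2, f), Rational(1, 2)) = Mul(Pow(2, Rational(1, 2)), Pow(f, Rational(1, 2))))
Function('W')(Y) = Add(-4, Mul(Pow(Add(-5, Y), -1), Add(-4, Mul(Pow(2, Rational(1, 2)), Pow(Y, Rational(1, 2)))))) (Function('W')(Y) = Add(-4, Mul(Add(Mul(Pow(2, Rational(1, 2)), Pow(Y, Rational(1, 2))), -4), Pow(Add(Y, -5), -1))) = Add(-4, Mul(Add(-4, Mul(Pow(2, Rational(1, 2)), Pow(Y, Rational(1, 2)))), Pow(Add(-5, Y), -1))) = Add(-4, Mul(Pow(Add(-5, Y), -1), Add(-4, Mul(Pow(2, Rational(1, 2)), Pow(Y, Rational(1, 2)))))))
D = 2 (D = Add(2, 0) = 2)
P = 82 (P = Add(80, 2) = 82)
Pow(Add(P, Function('W')(-7)), Rational(1, 2)) = Pow(Add(82, Mul(Pow(Add(-5, -7), -1), Add(16, Mul(-4, -7), Mul(Pow(2, Rational(1, 2)), Pow(-7, Rational(1, 2)))))), Rational(1, 2)) = Pow(Add(82, Mul(Pow(-12, -1), Add(16, 28, Mul(Pow(2, Rational(1, 2)), Mul(I, Pow(7, Rational(1, 2))))))), Rational(1, 2)) = Pow(Add(82, Mul(Rational(-1, 12), Add(16, 28, Mul(I, Pow(14, Rational(1, 2)))))), Rational(1, 2)) = Pow(Add(82, Mul(Rational(-1, 12), Add(44, Mul(I, Pow(14, Rational(1, 2)))))), Rational(1, 2)) = Pow(Add(82, Add(Rational(-11, 3), Mul(Rational(-1, 12), I, Pow(14, Rational(1, 2))))), Rational(1, 2)) = Pow(Add(Rational(235, 3), Mul(Rational(-1, 12), I, Pow(14, Rational(1, 2)))), Rational(1, 2))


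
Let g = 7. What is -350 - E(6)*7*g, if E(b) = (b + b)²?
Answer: -7406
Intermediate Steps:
E(b) = 4*b² (E(b) = (2*b)² = 4*b²)
-350 - E(6)*7*g = -350 - (4*6²)*7*7 = -350 - (4*36)*7*7 = -350 - 144*7*7 = -350 - 1008*7 = -350 - 1*7056 = -350 - 7056 = -7406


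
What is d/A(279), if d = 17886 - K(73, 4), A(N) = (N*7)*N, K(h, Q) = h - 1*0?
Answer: 17813/544887 ≈ 0.032691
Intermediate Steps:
K(h, Q) = h (K(h, Q) = h + 0 = h)
A(N) = 7*N² (A(N) = (7*N)*N = 7*N²)
d = 17813 (d = 17886 - 1*73 = 17886 - 73 = 17813)
d/A(279) = 17813/((7*279²)) = 17813/((7*77841)) = 17813/544887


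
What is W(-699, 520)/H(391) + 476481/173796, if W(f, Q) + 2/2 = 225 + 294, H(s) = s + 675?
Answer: 99659179/30877756 ≈ 3.2275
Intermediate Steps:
H(s) = 675 + s
W(f, Q) = 518 (W(f, Q) = -1 + (225 + 294) = -1 + 519 = 518)
W(-699, 520)/H(391) + 476481/173796 = 518/(675 + 391) + 476481/173796 = 518/1066 + 476481*(1/173796) = 518*(1/1066) + 158827/57932 = 259/533 + 158827/57932 = 99659179/30877756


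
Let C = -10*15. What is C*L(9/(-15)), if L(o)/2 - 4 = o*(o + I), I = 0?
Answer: -1308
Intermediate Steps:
C = -150
L(o) = 8 + 2*o² (L(o) = 8 + 2*(o*(o + 0)) = 8 + 2*(o*o) = 8 + 2*o²)
C*L(9/(-15)) = -150*(8 + 2*(9/(-15))²) = -150*(8 + 2*(9*(-1/15))²) = -150*(8 + 2*(-⅗)²) = -150*(8 + 2*(9/25)) = -150*(8 + 18/25) = -150*218/25 = -1308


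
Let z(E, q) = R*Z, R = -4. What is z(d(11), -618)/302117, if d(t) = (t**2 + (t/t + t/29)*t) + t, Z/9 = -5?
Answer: 180/302117 ≈ 0.00059580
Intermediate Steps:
Z = -45 (Z = 9*(-5) = -45)
d(t) = t + t**2 + t*(1 + t/29) (d(t) = (t**2 + (1 + t*(1/29))*t) + t = (t**2 + (1 + t/29)*t) + t = (t**2 + t*(1 + t/29)) + t = t + t**2 + t*(1 + t/29))
z(E, q) = 180 (z(E, q) = -4*(-45) = 180)
z(d(11), -618)/302117 = 180/302117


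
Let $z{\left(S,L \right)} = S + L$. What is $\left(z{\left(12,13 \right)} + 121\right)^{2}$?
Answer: $21316$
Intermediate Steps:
$z{\left(S,L \right)} = L + S$
$\left(z{\left(12,13 \right)} + 121\right)^{2} = \left(\left(13 + 12\right) + 121\right)^{2} = \left(25 + 121\right)^{2} = 146^{2} = 21316$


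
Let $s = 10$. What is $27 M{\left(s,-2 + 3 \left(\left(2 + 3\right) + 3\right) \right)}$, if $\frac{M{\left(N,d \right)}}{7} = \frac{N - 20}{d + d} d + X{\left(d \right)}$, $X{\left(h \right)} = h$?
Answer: $3213$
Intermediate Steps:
$M{\left(N,d \right)} = -70 + 7 d + \frac{7 N}{2}$ ($M{\left(N,d \right)} = 7 \left(\frac{N - 20}{d + d} d + d\right) = 7 \left(\frac{-20 + N}{2 d} d + d\right) = 7 \left(\left(-10 + \frac{N}{2}\right) + d\right) = 7 \left(-10 + d + \frac{N}{2}\right) = -70 + 7 d + \frac{7 N}{2}$)
$27 M{\left(s,-2 + 3 \left(\left(2 + 3\right) + 3\right) \right)} = 27 \left(-70 + 7 \left(-2 + 3 \left(\left(2 + 3\right) + 3\right)\right) + \frac{7}{2} \cdot 10\right) = 27 \left(-70 + 7 \left(-2 + 3 \left(5 + 3\right)\right) + 35\right) = 27 \left(-70 + 7 \left(-2 + 3 \cdot 8\right) + 35\right) = 27 \left(-70 + 7 \left(-2 + 24\right) + 35\right) = 27 \left(-70 + 7 \cdot 22 + 35\right) = 27 \left(-70 + 154 + 35\right) = 27 \cdot 119 = 3213$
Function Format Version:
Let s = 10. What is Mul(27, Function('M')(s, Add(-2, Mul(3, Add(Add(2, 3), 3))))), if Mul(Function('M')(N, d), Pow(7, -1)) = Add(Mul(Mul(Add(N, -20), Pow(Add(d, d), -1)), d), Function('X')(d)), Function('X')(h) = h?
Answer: 3213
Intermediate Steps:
Function('M')(N, d) = Add(-70, Mul(7, d), Mul(Rational(7, 2), N)) (Function('M')(N, d) = Mul(7, Add(Mul(Mul(Add(N, -20), Pow(Add(d, d), -1)), d), d)) = Mul(7, Add(Mul(Mul(Add(-20, N), Pow(Mul(2, d), -1)), d), d)) = Mul(7, Add(Mul(Mul(Add(-20, N), Mul(Rational(1, 2), Pow(d, -1))), d), d)) = Mul(7, Add(Mul(Mul(Rational(1, 2), Pow(d, -1), Add(-20, N)), d), d)) = Mul(7, Add(Add(-10, Mul(Rational(1, 2), N)), d)) = Mul(7, Add(-10, d, Mul(Rational(1, 2), N))) = Add(-70, Mul(7, d), Mul(Rational(7, 2), N)))
Mul(27, Function('M')(s, Add(-2, Mul(3, Add(Add(2, 3), 3))))) = Mul(27, Add(-70, Mul(7, Add(-2, Mul(3, Add(Add(2, 3), 3)))), Mul(Rational(7, 2), 10))) = Mul(27, Add(-70, Mul(7, Add(-2, Mul(3, Add(5, 3)))), 35)) = Mul(27, Add(-70, Mul(7, Add(-2, Mul(3, 8))), 35)) = Mul(27, Add(-70, Mul(7, Add(-2, 24)), 35)) = Mul(27, Add(-70, Mul(7, 22), 35)) = Mul(27, Add(-70, 154, 35)) = Mul(27, 119) = 3213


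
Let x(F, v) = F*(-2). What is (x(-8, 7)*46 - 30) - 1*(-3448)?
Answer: 4154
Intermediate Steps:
x(F, v) = -2*F
(x(-8, 7)*46 - 30) - 1*(-3448) = (-2*(-8)*46 - 30) - 1*(-3448) = (16*46 - 30) + 3448 = (736 - 30) + 3448 = 706 + 3448 = 4154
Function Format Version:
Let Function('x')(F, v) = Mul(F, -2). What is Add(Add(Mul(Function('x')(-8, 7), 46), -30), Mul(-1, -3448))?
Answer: 4154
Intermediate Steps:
Function('x')(F, v) = Mul(-2, F)
Add(Add(Mul(Function('x')(-8, 7), 46), -30), Mul(-1, -3448)) = Add(Add(Mul(Mul(-2, -8), 46), -30), Mul(-1, -3448)) = Add(Add(Mul(16, 46), -30), 3448) = Add(Add(736, -30), 3448) = Add(706, 3448) = 4154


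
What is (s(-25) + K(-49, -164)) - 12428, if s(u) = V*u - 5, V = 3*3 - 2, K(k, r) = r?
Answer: -12772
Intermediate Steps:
V = 7 (V = 9 - 2 = 7)
s(u) = -5 + 7*u (s(u) = 7*u - 5 = -5 + 7*u)
(s(-25) + K(-49, -164)) - 12428 = ((-5 + 7*(-25)) - 164) - 12428 = ((-5 - 175) - 164) - 12428 = (-180 - 164) - 12428 = -344 - 12428 = -12772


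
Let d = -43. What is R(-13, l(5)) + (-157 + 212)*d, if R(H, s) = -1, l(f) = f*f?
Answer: -2366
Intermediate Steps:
l(f) = f**2
R(-13, l(5)) + (-157 + 212)*d = -1 + (-157 + 212)*(-43) = -1 + 55*(-43) = -1 - 2365 = -2366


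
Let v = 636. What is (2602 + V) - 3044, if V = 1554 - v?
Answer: 476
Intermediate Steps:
V = 918 (V = 1554 - 1*636 = 1554 - 636 = 918)
(2602 + V) - 3044 = (2602 + 918) - 3044 = 3520 - 3044 = 476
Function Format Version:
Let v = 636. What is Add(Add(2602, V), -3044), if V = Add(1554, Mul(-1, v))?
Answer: 476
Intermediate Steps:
V = 918 (V = Add(1554, Mul(-1, 636)) = Add(1554, -636) = 918)
Add(Add(2602, V), -3044) = Add(Add(2602, 918), -3044) = Add(3520, -3044) = 476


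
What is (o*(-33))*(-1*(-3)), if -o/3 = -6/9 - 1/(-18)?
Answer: -363/2 ≈ -181.50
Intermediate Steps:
o = 11/6 (o = -3*(-6/9 - 1/(-18)) = -3*(-6*1/9 - 1*(-1/18)) = -3*(-2/3 + 1/18) = -3*(-11/18) = 11/6 ≈ 1.8333)
(o*(-33))*(-1*(-3)) = ((11/6)*(-33))*(-1*(-3)) = -121/2*3 = -363/2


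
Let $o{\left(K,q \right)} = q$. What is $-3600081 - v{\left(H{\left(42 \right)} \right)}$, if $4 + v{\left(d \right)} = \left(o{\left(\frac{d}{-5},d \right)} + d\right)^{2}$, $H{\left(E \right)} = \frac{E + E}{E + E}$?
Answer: $-3600081$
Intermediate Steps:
$H{\left(E \right)} = 1$ ($H{\left(E \right)} = \frac{2 E}{2 E} = 2 E \frac{1}{2 E} = 1$)
$v{\left(d \right)} = -4 + 4 d^{2}$ ($v{\left(d \right)} = -4 + \left(d + d\right)^{2} = -4 + \left(2 d\right)^{2} = -4 + 4 d^{2}$)
$-3600081 - v{\left(H{\left(42 \right)} \right)} = -3600081 - \left(-4 + 4 \cdot 1^{2}\right) = -3600081 - \left(-4 + 4 \cdot 1\right) = -3600081 - \left(-4 + 4\right) = -3600081 - 0 = -3600081 + 0 = -3600081$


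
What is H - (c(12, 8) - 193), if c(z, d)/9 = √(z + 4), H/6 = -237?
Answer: -1265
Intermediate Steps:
H = -1422 (H = 6*(-237) = -1422)
c(z, d) = 9*√(4 + z) (c(z, d) = 9*√(z + 4) = 9*√(4 + z))
H - (c(12, 8) - 193) = -1422 - (9*√(4 + 12) - 193) = -1422 - (9*√16 - 193) = -1422 - (9*4 - 193) = -1422 - (36 - 193) = -1422 - 1*(-157) = -1422 + 157 = -1265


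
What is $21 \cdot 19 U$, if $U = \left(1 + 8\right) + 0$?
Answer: $3591$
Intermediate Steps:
$U = 9$ ($U = 9 + 0 = 9$)
$21 \cdot 19 U = 21 \cdot 19 \cdot 9 = 399 \cdot 9 = 3591$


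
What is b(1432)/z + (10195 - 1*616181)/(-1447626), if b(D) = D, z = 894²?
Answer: 20266617797/48208117239 ≈ 0.42040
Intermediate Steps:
z = 799236
b(1432)/z + (10195 - 1*616181)/(-1447626) = 1432/799236 + (10195 - 1*616181)/(-1447626) = 1432*(1/799236) + (10195 - 616181)*(-1/1447626) = 358/199809 - 605986*(-1/1447626) = 358/199809 + 302993/723813 = 20266617797/48208117239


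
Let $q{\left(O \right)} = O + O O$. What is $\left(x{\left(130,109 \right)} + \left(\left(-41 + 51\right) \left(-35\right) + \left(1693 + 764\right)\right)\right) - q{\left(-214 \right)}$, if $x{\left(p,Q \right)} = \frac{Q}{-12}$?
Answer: $- \frac{521809}{12} \approx -43484.0$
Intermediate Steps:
$x{\left(p,Q \right)} = - \frac{Q}{12}$ ($x{\left(p,Q \right)} = Q \left(- \frac{1}{12}\right) = - \frac{Q}{12}$)
$q{\left(O \right)} = O + O^{2}$
$\left(x{\left(130,109 \right)} + \left(\left(-41 + 51\right) \left(-35\right) + \left(1693 + 764\right)\right)\right) - q{\left(-214 \right)} = \left(\left(- \frac{1}{12}\right) 109 + \left(\left(-41 + 51\right) \left(-35\right) + \left(1693 + 764\right)\right)\right) - - 214 \left(1 - 214\right) = \left(- \frac{109}{12} + \left(10 \left(-35\right) + 2457\right)\right) - \left(-214\right) \left(-213\right) = \left(- \frac{109}{12} + \left(-350 + 2457\right)\right) - 45582 = \left(- \frac{109}{12} + 2107\right) - 45582 = \frac{25175}{12} - 45582 = - \frac{521809}{12}$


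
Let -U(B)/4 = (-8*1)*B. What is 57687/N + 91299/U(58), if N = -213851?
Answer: 19417315377/396907456 ≈ 48.922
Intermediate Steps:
U(B) = 32*B (U(B) = -4*(-8*1)*B = -(-32)*B = 32*B)
57687/N + 91299/U(58) = 57687/(-213851) + 91299/((32*58)) = 57687*(-1/213851) + 91299/1856 = -57687/213851 + 91299*(1/1856) = -57687/213851 + 91299/1856 = 19417315377/396907456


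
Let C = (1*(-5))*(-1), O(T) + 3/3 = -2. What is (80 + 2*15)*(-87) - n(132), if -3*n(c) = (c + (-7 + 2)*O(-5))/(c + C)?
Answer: -1311041/137 ≈ -9569.6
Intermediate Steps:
O(T) = -3 (O(T) = -1 - 2 = -3)
C = 5 (C = -5*(-1) = 5)
n(c) = -(15 + c)/(3*(5 + c)) (n(c) = -(c + (-7 + 2)*(-3))/(3*(c + 5)) = -(c - 5*(-3))/(3*(5 + c)) = -(c + 15)/(3*(5 + c)) = -(15 + c)/(3*(5 + c)))
(80 + 2*15)*(-87) - n(132) = (80 + 2*15)*(-87) - (-15 - 1*132)/(3*(5 + 132)) = (80 + 30)*(-87) - (-15 - 132)/(3*137) = 110*(-87) - (-147)/(3*137) = -9570 - 1*(-49/137) = -9570 + 49/137 = -1311041/137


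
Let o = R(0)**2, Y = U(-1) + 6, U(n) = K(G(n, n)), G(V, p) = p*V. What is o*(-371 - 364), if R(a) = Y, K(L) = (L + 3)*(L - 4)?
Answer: -26460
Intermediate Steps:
G(V, p) = V*p
K(L) = (-4 + L)*(3 + L) (K(L) = (3 + L)*(-4 + L) = (-4 + L)*(3 + L))
U(n) = -12 + n**4 - n**2 (U(n) = -12 + (n*n)**2 - n*n = -12 + (n**2)**2 - n**2 = -12 + n**4 - n**2)
Y = -6 (Y = (-12 + (-1)**4 - 1*(-1)**2) + 6 = (-12 + 1 - 1*1) + 6 = (-12 + 1 - 1) + 6 = -12 + 6 = -6)
R(a) = -6
o = 36 (o = (-6)**2 = 36)
o*(-371 - 364) = 36*(-371 - 364) = 36*(-735) = -26460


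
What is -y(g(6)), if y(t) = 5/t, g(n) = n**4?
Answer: -5/1296 ≈ -0.0038580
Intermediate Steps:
-y(g(6)) = -5/(6**4) = -5/1296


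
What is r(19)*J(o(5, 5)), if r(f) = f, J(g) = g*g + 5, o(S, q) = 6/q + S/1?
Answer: 20634/25 ≈ 825.36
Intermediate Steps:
o(S, q) = S + 6/q (o(S, q) = 6/q + S*1 = 6/q + S = S + 6/q)
J(g) = 5 + g² (J(g) = g² + 5 = 5 + g²)
r(19)*J(o(5, 5)) = 19*(5 + (5 + 6/5)²) = 19*(5 + (31/5)²) = 19*(5 + 961/25) = 19*(1086/25) = 20634/25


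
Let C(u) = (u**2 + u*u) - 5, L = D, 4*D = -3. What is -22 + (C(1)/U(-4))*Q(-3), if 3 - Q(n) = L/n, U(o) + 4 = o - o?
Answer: -319/16 ≈ -19.938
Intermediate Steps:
D = -3/4 (D = (1/4)*(-3) = -3/4 ≈ -0.75000)
L = -3/4 ≈ -0.75000
C(u) = -5 + 2*u**2 (C(u) = (u**2 + u**2) - 5 = 2*u**2 - 5 = -5 + 2*u**2)
U(o) = -4 (U(o) = -4 + (o - o) = -4 + 0 = -4)
Q(n) = 3 + 3/(4*n) (Q(n) = 3 - (-3)/(4*n) = 3 + 3/(4*n))
-22 + (C(1)/U(-4))*Q(-3) = -22 + ((-5 + 2*1**2)/(-4))*(3 + (3/4)/(-3)) = -22 + ((-5 + 2*1)*(-1/4))*(3 + (3/4)*(-1/3)) = -22 + ((-5 + 2)*(-1/4))*(3 - 1/4) = -22 - 3*(-1/4)*(11/4) = -22 + (3/4)*(11/4) = -22 + 33/16 = -319/16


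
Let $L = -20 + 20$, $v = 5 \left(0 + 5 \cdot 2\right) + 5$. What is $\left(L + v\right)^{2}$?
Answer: $3025$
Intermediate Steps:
$v = 55$ ($v = 5 \left(0 + 10\right) + 5 = 5 \cdot 10 + 5 = 50 + 5 = 55$)
$L = 0$
$\left(L + v\right)^{2} = \left(0 + 55\right)^{2} = 55^{2} = 3025$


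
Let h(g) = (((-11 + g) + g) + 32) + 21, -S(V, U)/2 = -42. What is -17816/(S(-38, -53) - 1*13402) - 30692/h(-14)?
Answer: -102126658/46613 ≈ -2190.9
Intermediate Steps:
S(V, U) = 84 (S(V, U) = -2*(-42) = 84)
h(g) = 42 + 2*g (h(g) = ((-11 + 2*g) + 32) + 21 = (21 + 2*g) + 21 = 42 + 2*g)
-17816/(S(-38, -53) - 1*13402) - 30692/h(-14) = -17816/(84 - 1*13402) - 30692/(42 + 2*(-14)) = -17816/(84 - 13402) - 30692/(42 - 28) = -17816/(-13318) - 30692/14 = -17816*(-1/13318) - 30692*1/14 = 8908/6659 - 15346/7 = -102126658/46613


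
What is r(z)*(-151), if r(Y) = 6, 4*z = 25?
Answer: -906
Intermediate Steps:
z = 25/4 (z = (¼)*25 = 25/4 ≈ 6.2500)
r(z)*(-151) = 6*(-151) = -906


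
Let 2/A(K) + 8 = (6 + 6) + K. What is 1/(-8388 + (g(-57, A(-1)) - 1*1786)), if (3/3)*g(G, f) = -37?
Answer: -1/10211 ≈ -9.7934e-5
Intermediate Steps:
A(K) = 2/(4 + K) (A(K) = 2/(-8 + ((6 + 6) + K)) = 2/(-8 + (12 + K)) = 2/(4 + K))
g(G, f) = -37
1/(-8388 + (g(-57, A(-1)) - 1*1786)) = 1/(-8388 + (-37 - 1*1786)) = 1/(-8388 + (-37 - 1786)) = 1/(-8388 - 1823) = 1/(-10211) = -1/10211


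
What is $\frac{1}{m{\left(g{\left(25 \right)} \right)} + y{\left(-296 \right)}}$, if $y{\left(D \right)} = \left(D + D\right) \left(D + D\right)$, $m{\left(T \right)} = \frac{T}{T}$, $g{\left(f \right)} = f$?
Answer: $\frac{1}{350465} \approx 2.8534 \cdot 10^{-6}$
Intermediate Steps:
$m{\left(T \right)} = 1$
$y{\left(D \right)} = 4 D^{2}$ ($y{\left(D \right)} = 2 D 2 D = 4 D^{2}$)
$\frac{1}{m{\left(g{\left(25 \right)} \right)} + y{\left(-296 \right)}} = \frac{1}{1 + 4 \left(-296\right)^{2}} = \frac{1}{1 + 4 \cdot 87616} = \frac{1}{1 + 350464} = \frac{1}{350465}$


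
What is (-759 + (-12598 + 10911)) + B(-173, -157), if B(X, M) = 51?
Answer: -2395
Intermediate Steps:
(-759 + (-12598 + 10911)) + B(-173, -157) = (-759 + (-12598 + 10911)) + 51 = (-759 - 1687) + 51 = -2446 + 51 = -2395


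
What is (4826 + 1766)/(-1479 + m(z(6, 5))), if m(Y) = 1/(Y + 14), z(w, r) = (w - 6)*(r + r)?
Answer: -92288/20705 ≈ -4.4573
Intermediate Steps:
z(w, r) = 2*r*(-6 + w) (z(w, r) = (-6 + w)*(2*r) = 2*r*(-6 + w))
m(Y) = 1/(14 + Y)
(4826 + 1766)/(-1479 + m(z(6, 5))) = (4826 + 1766)/(-1479 + 1/(14 + 2*5*(-6 + 6))) = 6592/(-1479 + 1/(14 + 2*5*0)) = 6592/(-1479 + 1/(14 + 0)) = 6592/(-1479 + 1/14) = 6592/(-20705/14) = 6592*(-14/20705) = -92288/20705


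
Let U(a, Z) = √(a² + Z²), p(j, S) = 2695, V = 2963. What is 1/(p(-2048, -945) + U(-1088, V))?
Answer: -2695/2700088 + √9963113/2700088 ≈ 0.00017090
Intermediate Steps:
U(a, Z) = √(Z² + a²)
1/(p(-2048, -945) + U(-1088, V)) = 1/(2695 + √(2963² + (-1088)²)) = 1/(2695 + √(8779369 + 1183744)) = 1/(2695 + √9963113)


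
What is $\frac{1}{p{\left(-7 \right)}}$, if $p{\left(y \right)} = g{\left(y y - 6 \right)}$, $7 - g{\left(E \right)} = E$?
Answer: $- \frac{1}{36} \approx -0.027778$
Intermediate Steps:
$g{\left(E \right)} = 7 - E$
$p{\left(y \right)} = 13 - y^{2}$ ($p{\left(y \right)} = 7 - \left(y y - 6\right) = 7 - \left(y^{2} - 6\right) = 7 - \left(-6 + y^{2}\right) = 13 - y^{2}$)
$\frac{1}{p{\left(-7 \right)}} = \frac{1}{13 - \left(-7\right)^{2}} = \frac{1}{13 - 49} = \frac{1}{-36} = - \frac{1}{36}$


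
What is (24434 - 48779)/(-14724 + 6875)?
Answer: 24345/7849 ≈ 3.1017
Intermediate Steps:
(24434 - 48779)/(-14724 + 6875) = -24345/(-7849) = -24345*(-1/7849) = 24345/7849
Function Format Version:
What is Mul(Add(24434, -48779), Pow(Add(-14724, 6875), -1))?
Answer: Rational(24345, 7849) ≈ 3.1017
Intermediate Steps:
Mul(Add(24434, -48779), Pow(Add(-14724, 6875), -1)) = Mul(-24345, Pow(-7849, -1)) = Mul(-24345, Rational(-1, 7849)) = Rational(24345, 7849)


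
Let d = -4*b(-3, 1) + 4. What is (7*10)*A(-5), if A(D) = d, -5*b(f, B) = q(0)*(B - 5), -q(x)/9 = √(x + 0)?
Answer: 280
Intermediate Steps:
q(x) = -9*√x (q(x) = -9*√(x + 0) = -9*√x)
b(f, B) = 0 (b(f, B) = -(-9*√0)*(B - 5)/5 = -(-9*0)*(-5 + B)/5 = -0*(-5 + B) = -⅕*0 = 0)
d = 4 (d = -4*0 + 4 = 0 + 4 = 4)
A(D) = 4
(7*10)*A(-5) = (7*10)*4 = 70*4 = 280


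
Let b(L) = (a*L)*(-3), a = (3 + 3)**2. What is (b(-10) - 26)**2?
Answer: 1110916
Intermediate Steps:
a = 36 (a = 6**2 = 36)
b(L) = -108*L (b(L) = (36*L)*(-3) = -108*L)
(b(-10) - 26)**2 = (-108*(-10) - 26)**2 = (1080 - 26)**2 = 1054**2 = 1110916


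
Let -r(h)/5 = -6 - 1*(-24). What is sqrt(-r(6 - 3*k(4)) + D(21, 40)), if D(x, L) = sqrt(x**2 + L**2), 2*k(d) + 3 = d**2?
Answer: sqrt(90 + sqrt(2041)) ≈ 11.627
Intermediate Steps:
k(d) = -3/2 + d**2/2
r(h) = -90 (r(h) = -5*(-6 - 1*(-24)) = -5*(-6 + 24) = -5*18 = -90)
D(x, L) = sqrt(L**2 + x**2)
sqrt(-r(6 - 3*k(4)) + D(21, 40)) = sqrt(-1*(-90) + sqrt(40**2 + 21**2)) = sqrt(90 + sqrt(1600 + 441)) = sqrt(90 + sqrt(2041))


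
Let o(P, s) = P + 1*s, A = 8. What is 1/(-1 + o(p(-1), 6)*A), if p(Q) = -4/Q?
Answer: 1/79 ≈ 0.012658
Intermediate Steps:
o(P, s) = P + s
1/(-1 + o(p(-1), 6)*A) = 1/(-1 + (-4/(-1) + 6)*8) = 1/(-1 + (-4*(-1) + 6)*8) = 1/(-1 + (4 + 6)*8) = 1/(-1 + 10*8) = 1/(-1 + 80) = 1/79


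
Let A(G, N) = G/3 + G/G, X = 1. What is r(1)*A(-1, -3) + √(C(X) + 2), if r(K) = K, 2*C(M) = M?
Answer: ⅔ + √10/2 ≈ 2.2478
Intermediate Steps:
C(M) = M/2
A(G, N) = 1 + G/3 (A(G, N) = G*(⅓) + 1 = G/3 + 1 = 1 + G/3)
r(1)*A(-1, -3) + √(C(X) + 2) = 1*(1 + (⅓)*(-1)) + √((½)*1 + 2) = 1*(1 - ⅓) + √(½ + 2) = 1*(⅔) + √(5/2) = ⅔ + √10/2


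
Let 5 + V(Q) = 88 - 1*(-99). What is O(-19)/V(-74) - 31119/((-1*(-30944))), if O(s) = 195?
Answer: 14247/216608 ≈ 0.065773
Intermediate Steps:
V(Q) = 182 (V(Q) = -5 + (88 - 1*(-99)) = -5 + (88 + 99) = -5 + 187 = 182)
O(-19)/V(-74) - 31119/((-1*(-30944))) = 195/182 - 31119/((-1*(-30944))) = 195*(1/182) - 31119/30944 = 15/14 - 31119*1/30944 = 15/14 - 31119/30944 = 14247/216608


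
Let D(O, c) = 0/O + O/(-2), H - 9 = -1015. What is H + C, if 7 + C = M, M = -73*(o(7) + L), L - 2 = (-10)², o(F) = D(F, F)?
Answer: -16407/2 ≈ -8203.5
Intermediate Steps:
H = -1006 (H = 9 - 1015 = -1006)
D(O, c) = -O/2 (D(O, c) = 0 + O*(-½) = 0 - O/2 = -O/2)
o(F) = -F/2
L = 102 (L = 2 + (-10)² = 2 + 100 = 102)
M = -14381/2 (M = -73*(-½*7 + 102) = -73*(-7/2 + 102) = -73*197/2 = -14381/2 ≈ -7190.5)
C = -14395/2 (C = -7 - 14381/2 = -14395/2 ≈ -7197.5)
H + C = -1006 - 14395/2 = -16407/2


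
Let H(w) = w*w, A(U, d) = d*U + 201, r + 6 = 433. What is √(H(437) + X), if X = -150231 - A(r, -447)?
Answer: √231406 ≈ 481.05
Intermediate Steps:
r = 427 (r = -6 + 433 = 427)
A(U, d) = 201 + U*d (A(U, d) = U*d + 201 = 201 + U*d)
H(w) = w²
X = 40437 (X = -150231 - (201 + 427*(-447)) = -150231 - (201 - 190869) = -150231 - 1*(-190668) = -150231 + 190668 = 40437)
√(H(437) + X) = √(437² + 40437) = √(190969 + 40437) = √231406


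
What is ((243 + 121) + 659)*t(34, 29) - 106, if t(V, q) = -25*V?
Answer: -869656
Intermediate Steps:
((243 + 121) + 659)*t(34, 29) - 106 = ((243 + 121) + 659)*(-25*34) - 106 = (364 + 659)*(-850) - 106 = 1023*(-850) - 106 = -869550 - 106 = -869656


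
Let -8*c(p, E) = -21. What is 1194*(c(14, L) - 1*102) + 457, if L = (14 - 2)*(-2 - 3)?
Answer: -472787/4 ≈ -1.1820e+5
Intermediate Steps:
L = -60 (L = 12*(-5) = -60)
c(p, E) = 21/8 (c(p, E) = -⅛*(-21) = 21/8)
1194*(c(14, L) - 1*102) + 457 = 1194*(21/8 - 1*102) + 457 = 1194*(21/8 - 102) + 457 = 1194*(-795/8) + 457 = -474615/4 + 457 = -472787/4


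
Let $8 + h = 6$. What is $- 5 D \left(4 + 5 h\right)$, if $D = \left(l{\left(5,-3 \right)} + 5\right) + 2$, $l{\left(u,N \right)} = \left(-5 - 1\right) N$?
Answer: $750$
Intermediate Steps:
$h = -2$ ($h = -8 + 6 = -2$)
$l{\left(u,N \right)} = - 6 N$
$D = 25$ ($D = \left(\left(-6\right) \left(-3\right) + 5\right) + 2 = \left(18 + 5\right) + 2 = 23 + 2 = 25$)
$- 5 D \left(4 + 5 h\right) = \left(-5\right) 25 \left(4 + 5 \left(-2\right)\right) = - 125 \left(4 - 10\right) = \left(-125\right) \left(-6\right) = 750$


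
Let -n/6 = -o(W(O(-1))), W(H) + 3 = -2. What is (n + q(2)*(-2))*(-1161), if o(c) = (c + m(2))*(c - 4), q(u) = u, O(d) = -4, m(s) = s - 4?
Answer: -434214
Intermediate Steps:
m(s) = -4 + s
W(H) = -5 (W(H) = -3 - 2 = -5)
o(c) = (-4 + c)*(-2 + c) (o(c) = (c + (-4 + 2))*(c - 4) = (c - 2)*(-4 + c) = (-2 + c)*(-4 + c) = (-4 + c)*(-2 + c))
n = 378 (n = -(-6)*(8 + (-5)² - 6*(-5)) = -(-6)*(8 + 25 + 30) = -(-6)*63 = -6*(-63) = 378)
(n + q(2)*(-2))*(-1161) = (378 + 2*(-2))*(-1161) = (378 - 4)*(-1161) = 374*(-1161) = -434214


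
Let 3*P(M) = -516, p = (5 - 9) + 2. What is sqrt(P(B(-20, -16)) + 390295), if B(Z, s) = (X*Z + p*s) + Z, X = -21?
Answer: 3*sqrt(43347) ≈ 624.60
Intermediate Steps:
p = -2 (p = -4 + 2 = -2)
B(Z, s) = -20*Z - 2*s (B(Z, s) = (-21*Z - 2*s) + Z = -20*Z - 2*s)
P(M) = -172 (P(M) = (1/3)*(-516) = -172)
sqrt(P(B(-20, -16)) + 390295) = sqrt(-172 + 390295) = sqrt(390123) = 3*sqrt(43347)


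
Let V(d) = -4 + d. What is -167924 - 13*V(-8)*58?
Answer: -158876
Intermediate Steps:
-167924 - 13*V(-8)*58 = -167924 - 13*(-4 - 8)*58 = -167924 - 13*(-12)*58 = -167924 + 156*58 = -167924 + 9048 = -158876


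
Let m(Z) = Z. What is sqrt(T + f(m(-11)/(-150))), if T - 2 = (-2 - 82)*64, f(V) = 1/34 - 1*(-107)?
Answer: I*sqrt(6088618)/34 ≈ 72.574*I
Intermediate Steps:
f(V) = 3639/34 (f(V) = 1/34 + 107 = 3639/34)
T = -5374 (T = 2 + (-2 - 82)*64 = 2 - 84*64 = 2 - 5376 = -5374)
sqrt(T + f(m(-11)/(-150))) = sqrt(-5374 + 3639/34) = sqrt(-179077/34) = I*sqrt(6088618)/34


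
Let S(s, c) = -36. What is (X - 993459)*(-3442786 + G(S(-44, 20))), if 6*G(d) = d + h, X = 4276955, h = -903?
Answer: -11304887926980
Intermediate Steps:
G(d) = -301/2 + d/6 (G(d) = (d - 903)/6 = (-903 + d)/6 = -301/2 + d/6)
(X - 993459)*(-3442786 + G(S(-44, 20))) = (4276955 - 993459)*(-3442786 + (-301/2 + (⅙)*(-36))) = 3283496*(-3442786 + (-301/2 - 6)) = 3283496*(-3442786 - 313/2) = 3283496*(-6885885/2) = -11304887926980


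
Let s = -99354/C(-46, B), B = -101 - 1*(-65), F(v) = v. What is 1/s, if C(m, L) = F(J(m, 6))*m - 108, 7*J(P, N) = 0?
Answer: 18/16559 ≈ 0.0010870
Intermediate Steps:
J(P, N) = 0 (J(P, N) = (⅐)*0 = 0)
B = -36 (B = -101 + 65 = -36)
C(m, L) = -108 (C(m, L) = 0*m - 108 = 0 - 108 = -108)
s = 16559/18 (s = -99354/(-108) = -99354*(-1/108) = 16559/18 ≈ 919.94)
1/s = 1/(16559/18) = 18/16559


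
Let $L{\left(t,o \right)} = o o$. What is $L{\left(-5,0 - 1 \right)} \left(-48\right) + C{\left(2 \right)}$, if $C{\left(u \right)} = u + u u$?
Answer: $-42$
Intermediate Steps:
$C{\left(u \right)} = u + u^{2}$
$L{\left(t,o \right)} = o^{2}$
$L{\left(-5,0 - 1 \right)} \left(-48\right) + C{\left(2 \right)} = \left(0 - 1\right)^{2} \left(-48\right) + 2 \left(1 + 2\right) = \left(-1\right)^{2} \left(-48\right) + 2 \cdot 3 = 1 \left(-48\right) + 6 = -48 + 6 = -42$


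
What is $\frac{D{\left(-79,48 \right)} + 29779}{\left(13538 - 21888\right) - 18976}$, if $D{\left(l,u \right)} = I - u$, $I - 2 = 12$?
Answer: $- \frac{29745}{27326} \approx -1.0885$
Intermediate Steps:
$I = 14$ ($I = 2 + 12 = 14$)
$D{\left(l,u \right)} = 14 - u$
$\frac{D{\left(-79,48 \right)} + 29779}{\left(13538 - 21888\right) - 18976} = \frac{\left(14 - 48\right) + 29779}{\left(13538 - 21888\right) - 18976} = \frac{-34 + 29779}{-8350 - 18976} = \frac{29745}{-27326} = 29745 \left(- \frac{1}{27326}\right) = - \frac{29745}{27326}$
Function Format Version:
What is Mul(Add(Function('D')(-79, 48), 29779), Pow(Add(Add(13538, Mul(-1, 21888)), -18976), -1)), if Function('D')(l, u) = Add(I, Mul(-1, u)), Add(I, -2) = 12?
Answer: Rational(-29745, 27326) ≈ -1.0885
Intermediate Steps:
I = 14 (I = Add(2, 12) = 14)
Function('D')(l, u) = Add(14, Mul(-1, u))
Mul(Add(Function('D')(-79, 48), 29779), Pow(Add(Add(13538, Mul(-1, 21888)), -18976), -1)) = Mul(Add(Add(14, Mul(-1, 48)), 29779), Pow(Add(Add(13538, Mul(-1, 21888)), -18976), -1)) = Mul(Add(Add(14, -48), 29779), Pow(Add(Add(13538, -21888), -18976), -1)) = Mul(Add(-34, 29779), Pow(Add(-8350, -18976), -1)) = Mul(29745, Pow(-27326, -1)) = Mul(29745, Rational(-1, 27326)) = Rational(-29745, 27326)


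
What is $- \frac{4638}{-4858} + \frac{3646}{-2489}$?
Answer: $- \frac{3084143}{6045781} \approx -0.51013$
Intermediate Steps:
$- \frac{4638}{-4858} + \frac{3646}{-2489} = \left(-4638\right) \left(- \frac{1}{4858}\right) + 3646 \left(- \frac{1}{2489}\right) = \frac{2319}{2429} - \frac{3646}{2489} = - \frac{3084143}{6045781}$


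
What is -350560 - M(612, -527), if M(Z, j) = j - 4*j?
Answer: -352141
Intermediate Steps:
M(Z, j) = -3*j
-350560 - M(612, -527) = -350560 - (-3)*(-527) = -350560 - 1*1581 = -350560 - 1581 = -352141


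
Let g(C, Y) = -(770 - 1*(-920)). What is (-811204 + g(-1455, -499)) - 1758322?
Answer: -2571216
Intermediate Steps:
g(C, Y) = -1690 (g(C, Y) = -(770 + 920) = -1*1690 = -1690)
(-811204 + g(-1455, -499)) - 1758322 = (-811204 - 1690) - 1758322 = -812894 - 1758322 = -2571216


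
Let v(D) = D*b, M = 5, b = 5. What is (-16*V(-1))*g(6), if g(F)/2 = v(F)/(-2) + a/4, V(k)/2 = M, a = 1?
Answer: 4720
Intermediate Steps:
V(k) = 10 (V(k) = 2*5 = 10)
v(D) = 5*D (v(D) = D*5 = 5*D)
g(F) = 1/2 - 5*F (g(F) = 2*((5*F)/(-2) + 1/4) = 2*((5*F)*(-1/2) + 1*(1/4)) = 2*(-5*F/2 + 1/4) = 2*(1/4 - 5*F/2) = 1/2 - 5*F)
(-16*V(-1))*g(6) = (-16*10)*(1/2 - 5*6) = -160*(1/2 - 30) = -160*(-59/2) = 4720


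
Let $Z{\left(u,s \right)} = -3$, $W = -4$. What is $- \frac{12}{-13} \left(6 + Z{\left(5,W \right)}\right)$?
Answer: $\frac{36}{13} \approx 2.7692$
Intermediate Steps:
$- \frac{12}{-13} \left(6 + Z{\left(5,W \right)}\right) = - \frac{12}{-13} \left(6 - 3\right) = \left(-12\right) \left(- \frac{1}{13}\right) 3 = \frac{12}{13} \cdot 3 = \frac{36}{13}$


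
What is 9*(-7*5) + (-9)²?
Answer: -234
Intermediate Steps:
9*(-7*5) + (-9)² = 9*(-35) + 81 = -315 + 81 = -234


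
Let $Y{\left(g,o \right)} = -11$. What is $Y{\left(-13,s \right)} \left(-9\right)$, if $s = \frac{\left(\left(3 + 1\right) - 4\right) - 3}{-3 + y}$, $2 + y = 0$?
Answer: $99$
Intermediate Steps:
$y = -2$ ($y = -2 + 0 = -2$)
$s = \frac{3}{5}$ ($s = \frac{\left(\left(3 + 1\right) - 4\right) - 3}{-3 - 2} = \frac{\left(4 - 4\right) - 3}{-5} = \left(0 - 3\right) \left(- \frac{1}{5}\right) = \left(-3\right) \left(- \frac{1}{5}\right) = \frac{3}{5} \approx 0.6$)
$Y{\left(-13,s \right)} \left(-9\right) = \left(-11\right) \left(-9\right) = 99$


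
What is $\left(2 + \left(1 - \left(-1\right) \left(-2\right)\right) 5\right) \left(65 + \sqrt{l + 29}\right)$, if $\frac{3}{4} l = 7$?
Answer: $-195 - \sqrt{345} \approx -213.57$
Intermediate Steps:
$l = \frac{28}{3}$ ($l = \frac{4}{3} \cdot 7 = \frac{28}{3} \approx 9.3333$)
$\left(2 + \left(1 - \left(-1\right) \left(-2\right)\right) 5\right) \left(65 + \sqrt{l + 29}\right) = \left(2 + \left(1 - \left(-1\right) \left(-2\right)\right) 5\right) \left(65 + \sqrt{\frac{28}{3} + 29}\right) = \left(2 + \left(1 - 2\right) 5\right) \left(65 + \sqrt{\frac{115}{3}}\right) = \left(2 + \left(1 - 2\right) 5\right) \left(65 + \frac{\sqrt{345}}{3}\right) = \left(2 - 5\right) \left(65 + \frac{\sqrt{345}}{3}\right) = - 3 \left(65 + \frac{\sqrt{345}}{3}\right) = -195 - \sqrt{345}$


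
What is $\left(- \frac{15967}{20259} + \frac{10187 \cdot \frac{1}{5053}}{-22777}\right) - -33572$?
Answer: $\frac{78276399674845328}{2331652494879} \approx 33571.0$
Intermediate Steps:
$\left(- \frac{15967}{20259} + \frac{10187 \cdot \frac{1}{5053}}{-22777}\right) - -33572 = \left(\left(-15967\right) \frac{1}{20259} + 10187 \cdot \frac{1}{5053} \left(- \frac{1}{22777}\right)\right) + 33572 = \left(- \frac{15967}{20259} + \frac{10187}{5053} \left(- \frac{1}{22777}\right)\right) + 33572 = \left(- \frac{15967}{20259} - \frac{10187}{115092181}\right) + 33572 = - \frac{1837883232460}{2331652494879} + 33572 = \frac{78276399674845328}{2331652494879}$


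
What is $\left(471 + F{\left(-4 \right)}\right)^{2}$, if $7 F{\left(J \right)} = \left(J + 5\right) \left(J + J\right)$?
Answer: $\frac{10817521}{49} \approx 2.2077 \cdot 10^{5}$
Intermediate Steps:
$F{\left(J \right)} = \frac{2 J \left(5 + J\right)}{7}$ ($F{\left(J \right)} = \frac{\left(J + 5\right) \left(J + J\right)}{7} = \frac{\left(5 + J\right) 2 J}{7} = \frac{2 J \left(5 + J\right)}{7}$)
$\left(471 + F{\left(-4 \right)}\right)^{2} = \left(471 + \frac{2}{7} \left(-4\right) \left(5 - 4\right)\right)^{2} = \left(471 + \frac{2}{7} \left(-4\right) 1\right)^{2} = \left(471 - \frac{8}{7}\right)^{2} = \left(\frac{3289}{7}\right)^{2} = \frac{10817521}{49}$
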